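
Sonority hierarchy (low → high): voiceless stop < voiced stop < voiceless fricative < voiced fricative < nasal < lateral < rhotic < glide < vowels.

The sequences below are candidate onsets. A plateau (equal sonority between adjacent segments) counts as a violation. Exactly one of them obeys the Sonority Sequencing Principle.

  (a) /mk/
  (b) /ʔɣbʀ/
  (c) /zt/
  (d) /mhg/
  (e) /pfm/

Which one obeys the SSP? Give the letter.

e

(a) sonority 5-1: ill-formed.
(b) sonority 1-4-2-7: ill-formed.
(c) sonority 4-1: ill-formed.
(d) sonority 5-3-2: ill-formed.
(e) sonority 1-3-5: well-formed.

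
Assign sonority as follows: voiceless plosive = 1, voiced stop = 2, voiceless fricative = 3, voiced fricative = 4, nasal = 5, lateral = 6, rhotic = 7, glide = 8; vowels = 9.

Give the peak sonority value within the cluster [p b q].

2

/p/ is a voiceless plosive (sonority 1).
/b/ is a voiced stop (sonority 2).
/q/ is a voiceless plosive (sonority 1).
The maximum is 2.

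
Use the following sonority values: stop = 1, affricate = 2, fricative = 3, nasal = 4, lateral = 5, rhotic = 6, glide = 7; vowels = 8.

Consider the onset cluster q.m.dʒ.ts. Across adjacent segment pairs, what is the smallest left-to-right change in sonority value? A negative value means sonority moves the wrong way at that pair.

/q/: stop = 1.
/m/: nasal = 4.
/dʒ/: affricate = 2.
/ts/: affricate = 2.
/q/→/m/: change +3.
/m/→/dʒ/: change -2.
/dʒ/→/ts/: change +0.
Minimum = -2.

-2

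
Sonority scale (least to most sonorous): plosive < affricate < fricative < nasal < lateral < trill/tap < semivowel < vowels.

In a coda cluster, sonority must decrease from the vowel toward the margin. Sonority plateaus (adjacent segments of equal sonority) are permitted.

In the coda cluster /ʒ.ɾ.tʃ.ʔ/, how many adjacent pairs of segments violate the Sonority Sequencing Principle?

1

/ʒ/: fricative = 3.
/ɾ/: trill/tap = 6.
/tʃ/: affricate = 2.
/ʔ/: plosive = 1.
/ʒ/→/ɾ/: 3→6 (does not fall) — violation.
/ɾ/→/tʃ/: 6→2 (falls) — ok.
/tʃ/→/ʔ/: 2→1 (falls) — ok.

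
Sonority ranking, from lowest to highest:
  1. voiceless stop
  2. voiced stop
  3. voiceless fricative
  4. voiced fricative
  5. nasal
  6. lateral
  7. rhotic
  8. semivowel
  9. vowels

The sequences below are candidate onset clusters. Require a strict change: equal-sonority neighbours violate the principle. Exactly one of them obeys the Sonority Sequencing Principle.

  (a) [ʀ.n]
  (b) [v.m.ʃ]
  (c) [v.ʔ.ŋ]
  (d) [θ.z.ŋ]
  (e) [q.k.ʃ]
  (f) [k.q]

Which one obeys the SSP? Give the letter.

(a) 7-5 → violates
(b) 4-5-3 → violates
(c) 4-1-5 → violates
(d) 3-4-5 → obeys
(e) 1-1-3 → violates
(f) 1-1 → violates

d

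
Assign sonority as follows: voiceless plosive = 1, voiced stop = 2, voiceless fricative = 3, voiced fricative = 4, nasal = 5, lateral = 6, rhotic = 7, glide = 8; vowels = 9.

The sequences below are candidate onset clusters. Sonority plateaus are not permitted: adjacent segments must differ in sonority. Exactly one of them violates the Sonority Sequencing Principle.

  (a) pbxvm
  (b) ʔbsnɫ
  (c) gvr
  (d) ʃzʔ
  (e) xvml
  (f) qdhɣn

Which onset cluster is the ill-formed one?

d

(a) 1-2-3-4-5 → obeys
(b) 1-2-3-5-6 → obeys
(c) 2-4-7 → obeys
(d) 3-4-1 → violates
(e) 3-4-5-6 → obeys
(f) 1-2-3-4-5 → obeys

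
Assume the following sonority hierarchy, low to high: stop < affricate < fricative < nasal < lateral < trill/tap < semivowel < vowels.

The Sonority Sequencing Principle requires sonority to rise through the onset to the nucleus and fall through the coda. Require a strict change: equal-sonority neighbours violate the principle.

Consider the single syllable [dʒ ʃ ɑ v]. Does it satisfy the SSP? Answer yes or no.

yes

Onset: /dʒ/ is an affricate (sonority 2), /ʃ/ is a fricative (sonority 3); then the nucleus /ɑ/ (sonority 8).
Onset profile 2-3-8 — rises to the nucleus.
Coda: /v/ is a fricative (sonority 3).
Coda profile 8-3 — falls from the nucleus.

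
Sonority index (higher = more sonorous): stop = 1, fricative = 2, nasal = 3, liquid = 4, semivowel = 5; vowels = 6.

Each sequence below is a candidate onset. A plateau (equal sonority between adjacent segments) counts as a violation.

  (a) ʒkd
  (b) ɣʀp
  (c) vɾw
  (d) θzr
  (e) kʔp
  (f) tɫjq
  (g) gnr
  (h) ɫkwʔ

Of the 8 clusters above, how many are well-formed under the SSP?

2

(a) ʒkd: profile 2-1-1 — violates.
(b) ɣʀp: profile 2-4-1 — violates.
(c) vɾw: profile 2-4-5 — obeys.
(d) θzr: profile 2-2-4 — violates.
(e) kʔp: profile 1-1-1 — violates.
(f) tɫjq: profile 1-4-5-1 — violates.
(g) gnr: profile 1-3-4 — obeys.
(h) ɫkwʔ: profile 4-1-5-1 — violates.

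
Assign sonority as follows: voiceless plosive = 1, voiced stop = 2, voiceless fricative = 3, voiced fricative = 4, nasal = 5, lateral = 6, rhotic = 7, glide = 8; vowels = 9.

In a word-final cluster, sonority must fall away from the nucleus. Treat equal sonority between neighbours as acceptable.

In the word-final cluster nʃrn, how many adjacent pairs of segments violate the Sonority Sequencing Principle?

1

/n/ — nasal, sonority 5.
/ʃ/ — voiceless fricative, sonority 3.
/r/ — rhotic, sonority 7.
/n/ — nasal, sonority 5.
/n/→/ʃ/: 5→3 (falls) — ok.
/ʃ/→/r/: 3→7 (does not fall) — violation.
/r/→/n/: 7→5 (falls) — ok.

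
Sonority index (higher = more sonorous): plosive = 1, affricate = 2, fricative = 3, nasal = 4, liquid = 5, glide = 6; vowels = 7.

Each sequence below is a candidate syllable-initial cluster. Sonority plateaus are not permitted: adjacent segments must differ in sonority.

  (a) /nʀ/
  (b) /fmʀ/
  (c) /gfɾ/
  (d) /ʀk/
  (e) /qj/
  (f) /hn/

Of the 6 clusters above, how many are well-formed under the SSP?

5

(a) 4-5 → obeys
(b) 3-4-5 → obeys
(c) 1-3-5 → obeys
(d) 5-1 → violates
(e) 1-6 → obeys
(f) 3-4 → obeys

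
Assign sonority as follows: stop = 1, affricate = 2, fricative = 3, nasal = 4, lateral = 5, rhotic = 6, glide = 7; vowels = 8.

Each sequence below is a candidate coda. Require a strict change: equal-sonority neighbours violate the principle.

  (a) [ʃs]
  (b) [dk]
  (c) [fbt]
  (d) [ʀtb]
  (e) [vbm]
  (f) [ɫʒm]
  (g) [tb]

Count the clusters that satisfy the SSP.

0

(a) sonority 3-3: ill-formed.
(b) sonority 1-1: ill-formed.
(c) sonority 3-1-1: ill-formed.
(d) sonority 6-1-1: ill-formed.
(e) sonority 3-1-4: ill-formed.
(f) sonority 5-3-4: ill-formed.
(g) sonority 1-1: ill-formed.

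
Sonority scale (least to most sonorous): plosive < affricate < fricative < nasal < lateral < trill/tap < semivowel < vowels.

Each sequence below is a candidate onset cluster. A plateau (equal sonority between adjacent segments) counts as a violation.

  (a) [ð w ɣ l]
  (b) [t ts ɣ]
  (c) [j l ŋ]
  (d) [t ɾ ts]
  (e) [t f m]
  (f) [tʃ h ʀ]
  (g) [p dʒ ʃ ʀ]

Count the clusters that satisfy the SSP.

(a) sonority 3-7-3-5: ill-formed.
(b) sonority 1-2-3: well-formed.
(c) sonority 7-5-4: ill-formed.
(d) sonority 1-6-2: ill-formed.
(e) sonority 1-3-4: well-formed.
(f) sonority 2-3-6: well-formed.
(g) sonority 1-2-3-6: well-formed.

4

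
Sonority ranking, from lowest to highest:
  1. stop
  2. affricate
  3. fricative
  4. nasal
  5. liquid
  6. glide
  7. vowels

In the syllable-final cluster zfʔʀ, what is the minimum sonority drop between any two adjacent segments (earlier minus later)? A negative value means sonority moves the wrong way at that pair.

-4

/z/ is a fricative (sonority 3).
/f/ is a fricative (sonority 3).
/ʔ/ is a stop (sonority 1).
/ʀ/ is a liquid (sonority 5).
/z/→/f/: change +0.
/f/→/ʔ/: change +2.
/ʔ/→/ʀ/: change -4.
Minimum = -4.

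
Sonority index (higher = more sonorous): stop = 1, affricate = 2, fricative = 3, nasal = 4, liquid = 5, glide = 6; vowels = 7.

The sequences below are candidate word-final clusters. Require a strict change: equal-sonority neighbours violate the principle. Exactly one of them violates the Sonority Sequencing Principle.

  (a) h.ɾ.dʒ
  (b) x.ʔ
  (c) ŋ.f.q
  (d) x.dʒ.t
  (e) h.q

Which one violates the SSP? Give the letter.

a

(a) 3-5-2 → violates
(b) 3-1 → obeys
(c) 4-3-1 → obeys
(d) 3-2-1 → obeys
(e) 3-1 → obeys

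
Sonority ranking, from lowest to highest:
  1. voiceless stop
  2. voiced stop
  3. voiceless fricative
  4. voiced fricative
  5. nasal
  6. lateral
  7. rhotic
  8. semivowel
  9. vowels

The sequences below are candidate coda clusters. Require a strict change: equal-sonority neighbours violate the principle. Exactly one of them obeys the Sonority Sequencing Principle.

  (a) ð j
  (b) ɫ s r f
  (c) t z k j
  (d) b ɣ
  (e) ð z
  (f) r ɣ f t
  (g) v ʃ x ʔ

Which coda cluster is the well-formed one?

f

(a) 4-8 → violates
(b) 6-3-7-3 → violates
(c) 1-4-1-8 → violates
(d) 2-4 → violates
(e) 4-4 → violates
(f) 7-4-3-1 → obeys
(g) 4-3-3-1 → violates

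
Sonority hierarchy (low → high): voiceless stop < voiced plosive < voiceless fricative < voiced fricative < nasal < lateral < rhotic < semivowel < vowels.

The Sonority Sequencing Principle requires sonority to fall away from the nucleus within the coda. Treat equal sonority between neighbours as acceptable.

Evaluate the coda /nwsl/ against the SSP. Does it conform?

no

/n/ is a nasal (sonority 5).
/w/ is a semivowel (sonority 8).
/s/ is a voiceless fricative (sonority 3).
/l/ is a lateral (sonority 6).
The profile is 5-8-3-6. Between /n/ (5) and /w/ (8) sonority does not fall, so the cluster violates the SSP.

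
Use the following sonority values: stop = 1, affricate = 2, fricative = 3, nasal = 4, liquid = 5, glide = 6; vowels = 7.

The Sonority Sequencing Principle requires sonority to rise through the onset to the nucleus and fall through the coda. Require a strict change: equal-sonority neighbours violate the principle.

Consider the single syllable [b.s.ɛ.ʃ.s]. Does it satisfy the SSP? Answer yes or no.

Onset: /b/ is a stop (sonority 1), /s/ is a fricative (sonority 3); then the nucleus /ɛ/ (sonority 7).
Onset profile 1-3-7 — rises to the nucleus.
Coda: /ʃ/ is a fricative (sonority 3), /s/ is a fricative (sonority 3).
Coda profile 7-3-3 — does not strictly fall throughout.

no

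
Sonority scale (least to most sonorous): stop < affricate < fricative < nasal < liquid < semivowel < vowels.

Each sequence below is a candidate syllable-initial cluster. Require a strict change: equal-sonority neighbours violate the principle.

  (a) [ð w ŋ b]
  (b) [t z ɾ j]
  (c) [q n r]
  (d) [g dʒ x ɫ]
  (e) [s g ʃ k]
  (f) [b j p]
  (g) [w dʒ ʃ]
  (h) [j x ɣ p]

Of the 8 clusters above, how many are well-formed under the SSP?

(a) [ð w ŋ b]: profile 3-6-4-1 — violates.
(b) [t z ɾ j]: profile 1-3-5-6 — obeys.
(c) [q n r]: profile 1-4-5 — obeys.
(d) [g dʒ x ɫ]: profile 1-2-3-5 — obeys.
(e) [s g ʃ k]: profile 3-1-3-1 — violates.
(f) [b j p]: profile 1-6-1 — violates.
(g) [w dʒ ʃ]: profile 6-2-3 — violates.
(h) [j x ɣ p]: profile 6-3-3-1 — violates.

3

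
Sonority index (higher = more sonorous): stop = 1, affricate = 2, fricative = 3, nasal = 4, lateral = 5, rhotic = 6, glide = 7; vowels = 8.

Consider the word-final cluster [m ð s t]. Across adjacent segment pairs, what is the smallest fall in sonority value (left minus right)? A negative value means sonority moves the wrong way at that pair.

0

/m/ — nasal, sonority 4.
/ð/ — fricative, sonority 3.
/s/ — fricative, sonority 3.
/t/ — stop, sonority 1.
/m/→/ð/: change +1.
/ð/→/s/: change +0.
/s/→/t/: change +2.
Minimum = 0.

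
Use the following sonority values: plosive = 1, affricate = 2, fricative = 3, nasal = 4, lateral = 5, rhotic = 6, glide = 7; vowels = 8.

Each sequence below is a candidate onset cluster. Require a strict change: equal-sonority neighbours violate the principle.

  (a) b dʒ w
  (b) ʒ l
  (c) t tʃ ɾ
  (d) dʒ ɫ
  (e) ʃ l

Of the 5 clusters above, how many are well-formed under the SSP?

(a) sonority 1-2-7: well-formed.
(b) sonority 3-5: well-formed.
(c) sonority 1-2-6: well-formed.
(d) sonority 2-5: well-formed.
(e) sonority 3-5: well-formed.

5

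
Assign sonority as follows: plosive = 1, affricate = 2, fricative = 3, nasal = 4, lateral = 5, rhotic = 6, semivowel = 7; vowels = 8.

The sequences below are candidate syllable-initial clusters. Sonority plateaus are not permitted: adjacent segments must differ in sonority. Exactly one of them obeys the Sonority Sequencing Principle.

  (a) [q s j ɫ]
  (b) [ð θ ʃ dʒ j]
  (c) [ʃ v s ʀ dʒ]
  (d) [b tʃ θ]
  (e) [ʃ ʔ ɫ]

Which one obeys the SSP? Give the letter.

(a) 1-3-7-5 → violates
(b) 3-3-3-2-7 → violates
(c) 3-3-3-6-2 → violates
(d) 1-2-3 → obeys
(e) 3-1-5 → violates

d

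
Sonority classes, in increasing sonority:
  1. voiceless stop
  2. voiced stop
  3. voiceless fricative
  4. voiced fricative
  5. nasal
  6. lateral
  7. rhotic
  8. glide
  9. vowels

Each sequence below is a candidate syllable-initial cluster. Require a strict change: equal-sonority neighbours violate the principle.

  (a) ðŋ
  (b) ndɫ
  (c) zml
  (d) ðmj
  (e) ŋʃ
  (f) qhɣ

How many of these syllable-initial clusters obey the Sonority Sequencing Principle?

(a) ðŋ: profile 4-5 — obeys.
(b) ndɫ: profile 5-2-6 — violates.
(c) zml: profile 4-5-6 — obeys.
(d) ðmj: profile 4-5-8 — obeys.
(e) ŋʃ: profile 5-3 — violates.
(f) qhɣ: profile 1-3-4 — obeys.

4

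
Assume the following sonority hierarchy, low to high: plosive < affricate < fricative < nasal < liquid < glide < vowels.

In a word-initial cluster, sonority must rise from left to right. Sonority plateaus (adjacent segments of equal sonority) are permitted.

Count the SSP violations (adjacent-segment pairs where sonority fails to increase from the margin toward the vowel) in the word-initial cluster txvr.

/t/: plosive = 1.
/x/: fricative = 3.
/v/: fricative = 3.
/r/: liquid = 5.
/t/→/x/: 1→3 (rises) — ok.
/x/→/v/: 3→3 (plateau, allowed) — ok.
/v/→/r/: 3→5 (rises) — ok.

0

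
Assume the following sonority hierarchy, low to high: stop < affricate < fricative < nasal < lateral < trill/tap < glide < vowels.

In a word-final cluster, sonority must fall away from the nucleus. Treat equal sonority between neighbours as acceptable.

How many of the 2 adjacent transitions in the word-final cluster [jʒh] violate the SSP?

0

/j/ is a glide (sonority 7).
/ʒ/ is a fricative (sonority 3).
/h/ is a fricative (sonority 3).
/j/→/ʒ/: 7→3 (falls) — ok.
/ʒ/→/h/: 3→3 (plateau, allowed) — ok.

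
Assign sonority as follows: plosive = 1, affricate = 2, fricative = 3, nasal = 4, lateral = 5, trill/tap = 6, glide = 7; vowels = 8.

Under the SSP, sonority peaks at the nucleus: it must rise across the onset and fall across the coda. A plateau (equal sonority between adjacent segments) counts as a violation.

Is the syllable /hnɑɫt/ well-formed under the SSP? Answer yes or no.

Onset: /h/ is a fricative (sonority 3), /n/ is a nasal (sonority 4); then the nucleus /ɑ/ (sonority 8).
Onset profile 3-4-8 — rises to the nucleus.
Coda: /ɫ/ is a lateral (sonority 5), /t/ is a plosive (sonority 1).
Coda profile 8-5-1 — falls from the nucleus.

yes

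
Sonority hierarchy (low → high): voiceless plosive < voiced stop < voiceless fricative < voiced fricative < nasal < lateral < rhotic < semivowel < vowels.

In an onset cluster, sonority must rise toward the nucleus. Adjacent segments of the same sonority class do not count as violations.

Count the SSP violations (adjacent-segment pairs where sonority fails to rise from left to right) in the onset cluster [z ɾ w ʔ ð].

1

/z/ is a voiced fricative (sonority 4).
/ɾ/ is a rhotic (sonority 7).
/w/ is a semivowel (sonority 8).
/ʔ/ is a voiceless plosive (sonority 1).
/ð/ is a voiced fricative (sonority 4).
/z/→/ɾ/: 4→7 (rises) — ok.
/ɾ/→/w/: 7→8 (rises) — ok.
/w/→/ʔ/: 8→1 (does not rise) — violation.
/ʔ/→/ð/: 1→4 (rises) — ok.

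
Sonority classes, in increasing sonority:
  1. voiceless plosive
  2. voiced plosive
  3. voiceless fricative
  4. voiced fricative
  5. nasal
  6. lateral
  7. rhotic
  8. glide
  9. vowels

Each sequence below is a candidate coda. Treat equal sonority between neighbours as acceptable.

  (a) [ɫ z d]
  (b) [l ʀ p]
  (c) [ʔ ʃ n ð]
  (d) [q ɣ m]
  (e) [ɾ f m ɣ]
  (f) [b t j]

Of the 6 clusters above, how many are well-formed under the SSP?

(a) 6-4-2 → obeys
(b) 6-7-1 → violates
(c) 1-3-5-4 → violates
(d) 1-4-5 → violates
(e) 7-3-5-4 → violates
(f) 2-1-8 → violates

1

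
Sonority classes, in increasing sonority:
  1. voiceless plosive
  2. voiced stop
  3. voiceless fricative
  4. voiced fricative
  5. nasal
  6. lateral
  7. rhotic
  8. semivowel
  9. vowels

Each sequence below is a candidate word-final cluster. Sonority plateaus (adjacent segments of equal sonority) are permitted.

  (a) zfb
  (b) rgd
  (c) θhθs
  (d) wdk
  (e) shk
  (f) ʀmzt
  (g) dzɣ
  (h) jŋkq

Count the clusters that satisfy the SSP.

7

(a) 4-3-2 → obeys
(b) 7-2-2 → obeys
(c) 3-3-3-3 → obeys
(d) 8-2-1 → obeys
(e) 3-3-1 → obeys
(f) 7-5-4-1 → obeys
(g) 2-4-4 → violates
(h) 8-5-1-1 → obeys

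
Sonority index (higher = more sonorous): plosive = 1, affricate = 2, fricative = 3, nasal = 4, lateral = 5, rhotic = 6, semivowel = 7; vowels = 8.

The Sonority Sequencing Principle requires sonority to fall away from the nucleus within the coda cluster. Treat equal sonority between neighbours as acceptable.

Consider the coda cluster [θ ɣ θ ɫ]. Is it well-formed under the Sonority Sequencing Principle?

/θ/ — fricative, sonority 3.
/ɣ/ — fricative, sonority 3.
/θ/ — fricative, sonority 3.
/ɫ/ — lateral, sonority 5.
The profile is 3-3-3-5. Between /θ/ (3) and /ɫ/ (5) sonority does not fall, so the cluster violates the SSP.

no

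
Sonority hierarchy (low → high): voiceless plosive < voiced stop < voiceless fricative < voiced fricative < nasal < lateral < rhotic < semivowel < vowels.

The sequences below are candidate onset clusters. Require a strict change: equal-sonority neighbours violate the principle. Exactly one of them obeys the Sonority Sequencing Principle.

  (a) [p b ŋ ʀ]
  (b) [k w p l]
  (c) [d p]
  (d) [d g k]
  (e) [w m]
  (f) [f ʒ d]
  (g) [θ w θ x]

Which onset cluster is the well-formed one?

(a) sonority 1-2-5-7: well-formed.
(b) sonority 1-8-1-6: ill-formed.
(c) sonority 2-1: ill-formed.
(d) sonority 2-2-1: ill-formed.
(e) sonority 8-5: ill-formed.
(f) sonority 3-4-2: ill-formed.
(g) sonority 3-8-3-3: ill-formed.

a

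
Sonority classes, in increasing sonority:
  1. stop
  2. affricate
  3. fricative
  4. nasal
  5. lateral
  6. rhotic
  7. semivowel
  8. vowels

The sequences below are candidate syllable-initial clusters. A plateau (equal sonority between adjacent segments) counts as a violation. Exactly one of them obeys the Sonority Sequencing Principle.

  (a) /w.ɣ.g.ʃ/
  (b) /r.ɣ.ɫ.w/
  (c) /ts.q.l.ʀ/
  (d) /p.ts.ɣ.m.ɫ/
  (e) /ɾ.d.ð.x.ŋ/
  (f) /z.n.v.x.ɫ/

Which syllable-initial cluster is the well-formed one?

(a) 7-3-1-3 → violates
(b) 6-3-5-7 → violates
(c) 2-1-5-6 → violates
(d) 1-2-3-4-5 → obeys
(e) 6-1-3-3-4 → violates
(f) 3-4-3-3-5 → violates

d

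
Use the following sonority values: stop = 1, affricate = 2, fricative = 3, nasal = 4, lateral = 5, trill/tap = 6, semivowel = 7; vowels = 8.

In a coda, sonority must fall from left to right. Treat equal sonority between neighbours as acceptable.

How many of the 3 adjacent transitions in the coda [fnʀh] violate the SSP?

2

/f/ — fricative, sonority 3.
/n/ — nasal, sonority 4.
/ʀ/ — trill/tap, sonority 6.
/h/ — fricative, sonority 3.
/f/→/n/: 3→4 (does not fall) — violation.
/n/→/ʀ/: 4→6 (does not fall) — violation.
/ʀ/→/h/: 6→3 (falls) — ok.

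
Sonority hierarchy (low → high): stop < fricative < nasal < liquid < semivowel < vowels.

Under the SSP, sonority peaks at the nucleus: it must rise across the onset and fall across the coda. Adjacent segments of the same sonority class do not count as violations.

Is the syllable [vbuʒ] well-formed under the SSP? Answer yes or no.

no

Onset: /v/ is a fricative (sonority 2), /b/ is a stop (sonority 1); then the nucleus /u/ (sonority 6).
Onset profile 2-1-6 — does not rise throughout.
Coda: /ʒ/ is a fricative (sonority 2).
Coda profile 6-2 — falls from the nucleus.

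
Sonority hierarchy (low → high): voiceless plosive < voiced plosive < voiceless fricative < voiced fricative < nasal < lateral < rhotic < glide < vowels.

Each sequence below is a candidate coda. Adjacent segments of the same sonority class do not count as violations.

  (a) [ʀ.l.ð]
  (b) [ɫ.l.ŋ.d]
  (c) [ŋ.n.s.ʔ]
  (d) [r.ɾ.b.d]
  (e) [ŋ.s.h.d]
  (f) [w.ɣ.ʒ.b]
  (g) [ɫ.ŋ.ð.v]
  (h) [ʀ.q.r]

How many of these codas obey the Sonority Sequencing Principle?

(a) 7-6-4 → obeys
(b) 6-6-5-2 → obeys
(c) 5-5-3-1 → obeys
(d) 7-7-2-2 → obeys
(e) 5-3-3-2 → obeys
(f) 8-4-4-2 → obeys
(g) 6-5-4-4 → obeys
(h) 7-1-7 → violates

7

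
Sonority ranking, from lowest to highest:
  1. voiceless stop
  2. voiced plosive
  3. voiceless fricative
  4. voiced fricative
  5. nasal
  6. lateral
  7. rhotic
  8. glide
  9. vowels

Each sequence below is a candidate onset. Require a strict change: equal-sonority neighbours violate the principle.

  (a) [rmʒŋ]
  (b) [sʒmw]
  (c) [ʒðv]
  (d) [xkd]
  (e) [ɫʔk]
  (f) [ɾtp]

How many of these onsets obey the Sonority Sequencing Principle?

1

(a) 7-5-4-5 → violates
(b) 3-4-5-8 → obeys
(c) 4-4-4 → violates
(d) 3-1-2 → violates
(e) 6-1-1 → violates
(f) 7-1-1 → violates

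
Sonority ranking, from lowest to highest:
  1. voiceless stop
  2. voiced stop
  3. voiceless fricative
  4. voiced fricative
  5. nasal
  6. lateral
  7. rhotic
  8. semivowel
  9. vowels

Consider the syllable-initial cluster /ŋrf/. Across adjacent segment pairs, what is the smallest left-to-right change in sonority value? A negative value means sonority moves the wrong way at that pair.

/ŋ/ is a nasal (sonority 5).
/r/ is a rhotic (sonority 7).
/f/ is a voiceless fricative (sonority 3).
/ŋ/→/r/: change +2.
/r/→/f/: change -4.
Minimum = -4.

-4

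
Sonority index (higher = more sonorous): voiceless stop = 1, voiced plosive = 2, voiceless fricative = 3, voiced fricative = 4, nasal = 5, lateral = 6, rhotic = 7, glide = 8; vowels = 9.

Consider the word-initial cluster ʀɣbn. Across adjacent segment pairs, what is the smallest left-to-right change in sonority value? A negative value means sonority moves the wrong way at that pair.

/ʀ/ is a rhotic (sonority 7).
/ɣ/ is a voiced fricative (sonority 4).
/b/ is a voiced plosive (sonority 2).
/n/ is a nasal (sonority 5).
/ʀ/→/ɣ/: change -3.
/ɣ/→/b/: change -2.
/b/→/n/: change +3.
Minimum = -3.

-3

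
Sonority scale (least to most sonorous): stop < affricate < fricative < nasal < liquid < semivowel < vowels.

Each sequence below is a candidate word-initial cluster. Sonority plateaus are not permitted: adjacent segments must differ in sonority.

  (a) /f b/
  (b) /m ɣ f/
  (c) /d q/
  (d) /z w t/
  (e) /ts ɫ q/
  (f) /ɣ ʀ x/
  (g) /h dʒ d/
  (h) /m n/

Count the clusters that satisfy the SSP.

(a) sonority 3-1: ill-formed.
(b) sonority 4-3-3: ill-formed.
(c) sonority 1-1: ill-formed.
(d) sonority 3-6-1: ill-formed.
(e) sonority 2-5-1: ill-formed.
(f) sonority 3-5-3: ill-formed.
(g) sonority 3-2-1: ill-formed.
(h) sonority 4-4: ill-formed.

0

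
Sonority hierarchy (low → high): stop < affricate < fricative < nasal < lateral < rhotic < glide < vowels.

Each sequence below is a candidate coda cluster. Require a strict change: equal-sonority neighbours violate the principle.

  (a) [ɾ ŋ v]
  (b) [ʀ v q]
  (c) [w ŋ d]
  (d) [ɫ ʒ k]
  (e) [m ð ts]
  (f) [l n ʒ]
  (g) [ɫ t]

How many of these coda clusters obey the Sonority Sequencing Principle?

(a) sonority 6-4-3: well-formed.
(b) sonority 6-3-1: well-formed.
(c) sonority 7-4-1: well-formed.
(d) sonority 5-3-1: well-formed.
(e) sonority 4-3-2: well-formed.
(f) sonority 5-4-3: well-formed.
(g) sonority 5-1: well-formed.

7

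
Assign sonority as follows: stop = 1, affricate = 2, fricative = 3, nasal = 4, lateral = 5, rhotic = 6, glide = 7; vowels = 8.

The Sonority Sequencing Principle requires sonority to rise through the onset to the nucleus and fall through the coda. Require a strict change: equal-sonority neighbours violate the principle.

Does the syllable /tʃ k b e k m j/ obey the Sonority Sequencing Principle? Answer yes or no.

no

Onset: /tʃ/ is an affricate (sonority 2), /k/ is a stop (sonority 1), /b/ is a stop (sonority 1); then the nucleus /e/ (sonority 8).
Onset profile 2-1-1-8 — does not strictly rise throughout.
Coda: /k/ is a stop (sonority 1), /m/ is a nasal (sonority 4), /j/ is a glide (sonority 7).
Coda profile 8-1-4-7 — does not strictly fall throughout.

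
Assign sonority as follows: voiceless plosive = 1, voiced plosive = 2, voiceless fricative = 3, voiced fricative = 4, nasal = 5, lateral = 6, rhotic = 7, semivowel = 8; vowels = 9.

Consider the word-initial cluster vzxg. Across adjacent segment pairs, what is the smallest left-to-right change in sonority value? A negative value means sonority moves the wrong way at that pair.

-1

/v/: voiced fricative = 4.
/z/: voiced fricative = 4.
/x/: voiceless fricative = 3.
/g/: voiced plosive = 2.
/v/→/z/: change +0.
/z/→/x/: change -1.
/x/→/g/: change -1.
Minimum = -1.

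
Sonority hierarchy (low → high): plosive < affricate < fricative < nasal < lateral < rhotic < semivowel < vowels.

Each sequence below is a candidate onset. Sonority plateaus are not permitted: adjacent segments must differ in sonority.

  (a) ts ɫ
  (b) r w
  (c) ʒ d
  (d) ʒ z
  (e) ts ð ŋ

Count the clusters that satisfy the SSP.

3

(a) sonority 2-5: well-formed.
(b) sonority 6-7: well-formed.
(c) sonority 3-1: ill-formed.
(d) sonority 3-3: ill-formed.
(e) sonority 2-3-4: well-formed.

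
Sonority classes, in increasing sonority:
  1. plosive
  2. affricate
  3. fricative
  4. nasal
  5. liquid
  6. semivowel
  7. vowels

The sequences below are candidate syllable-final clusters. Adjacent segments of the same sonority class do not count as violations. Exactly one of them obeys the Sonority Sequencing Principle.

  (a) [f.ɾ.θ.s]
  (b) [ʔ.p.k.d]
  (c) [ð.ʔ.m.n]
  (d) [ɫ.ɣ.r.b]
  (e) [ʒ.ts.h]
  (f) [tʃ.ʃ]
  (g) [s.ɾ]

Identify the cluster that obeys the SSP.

(a) [f.ɾ.θ.s]: profile 3-5-3-3 — violates.
(b) [ʔ.p.k.d]: profile 1-1-1-1 — obeys.
(c) [ð.ʔ.m.n]: profile 3-1-4-4 — violates.
(d) [ɫ.ɣ.r.b]: profile 5-3-5-1 — violates.
(e) [ʒ.ts.h]: profile 3-2-3 — violates.
(f) [tʃ.ʃ]: profile 2-3 — violates.
(g) [s.ɾ]: profile 3-5 — violates.

b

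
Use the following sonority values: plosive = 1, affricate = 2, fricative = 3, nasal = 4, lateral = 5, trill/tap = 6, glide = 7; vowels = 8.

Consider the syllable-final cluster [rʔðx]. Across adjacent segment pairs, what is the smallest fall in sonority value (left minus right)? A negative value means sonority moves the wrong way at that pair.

-2

/r/ is a trill/tap (sonority 6).
/ʔ/ is a plosive (sonority 1).
/ð/ is a fricative (sonority 3).
/x/ is a fricative (sonority 3).
/r/→/ʔ/: change +5.
/ʔ/→/ð/: change -2.
/ð/→/x/: change +0.
Minimum = -2.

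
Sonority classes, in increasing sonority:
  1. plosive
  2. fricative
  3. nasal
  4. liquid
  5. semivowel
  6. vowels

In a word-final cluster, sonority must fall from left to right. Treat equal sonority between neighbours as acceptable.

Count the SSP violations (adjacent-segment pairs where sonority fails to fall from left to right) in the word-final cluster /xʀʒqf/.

/x/ — fricative, sonority 2.
/ʀ/ — liquid, sonority 4.
/ʒ/ — fricative, sonority 2.
/q/ — plosive, sonority 1.
/f/ — fricative, sonority 2.
/x/→/ʀ/: 2→4 (does not fall) — violation.
/ʀ/→/ʒ/: 4→2 (falls) — ok.
/ʒ/→/q/: 2→1 (falls) — ok.
/q/→/f/: 1→2 (does not fall) — violation.

2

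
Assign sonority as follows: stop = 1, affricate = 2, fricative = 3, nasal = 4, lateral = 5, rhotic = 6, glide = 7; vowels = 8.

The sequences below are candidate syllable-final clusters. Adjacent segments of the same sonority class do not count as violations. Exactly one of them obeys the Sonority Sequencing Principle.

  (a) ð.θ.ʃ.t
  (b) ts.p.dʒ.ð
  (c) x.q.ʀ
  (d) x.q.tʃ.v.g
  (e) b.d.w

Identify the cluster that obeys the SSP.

a

(a) 3-3-3-1 → obeys
(b) 2-1-2-3 → violates
(c) 3-1-6 → violates
(d) 3-1-2-3-1 → violates
(e) 1-1-7 → violates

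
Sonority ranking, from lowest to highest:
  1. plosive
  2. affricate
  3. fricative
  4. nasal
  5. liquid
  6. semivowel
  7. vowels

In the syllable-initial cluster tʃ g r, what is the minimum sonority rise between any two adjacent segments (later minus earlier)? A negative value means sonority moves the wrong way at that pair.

/tʃ/ — affricate, sonority 2.
/g/ — plosive, sonority 1.
/r/ — liquid, sonority 5.
/tʃ/→/g/: change -1.
/g/→/r/: change +4.
Minimum = -1.

-1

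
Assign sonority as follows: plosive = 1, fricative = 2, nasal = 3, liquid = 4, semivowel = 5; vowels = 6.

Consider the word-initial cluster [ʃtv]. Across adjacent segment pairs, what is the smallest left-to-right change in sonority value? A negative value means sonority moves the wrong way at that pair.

-1

/ʃ/: fricative = 2.
/t/: plosive = 1.
/v/: fricative = 2.
/ʃ/→/t/: change -1.
/t/→/v/: change +1.
Minimum = -1.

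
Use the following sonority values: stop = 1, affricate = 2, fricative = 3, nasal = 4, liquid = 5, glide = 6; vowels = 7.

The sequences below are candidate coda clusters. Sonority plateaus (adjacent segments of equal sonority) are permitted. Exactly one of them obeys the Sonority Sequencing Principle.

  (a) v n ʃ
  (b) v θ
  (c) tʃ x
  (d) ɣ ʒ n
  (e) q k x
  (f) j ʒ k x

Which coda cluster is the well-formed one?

(a) v n ʃ: profile 3-4-3 — violates.
(b) v θ: profile 3-3 — obeys.
(c) tʃ x: profile 2-3 — violates.
(d) ɣ ʒ n: profile 3-3-4 — violates.
(e) q k x: profile 1-1-3 — violates.
(f) j ʒ k x: profile 6-3-1-3 — violates.

b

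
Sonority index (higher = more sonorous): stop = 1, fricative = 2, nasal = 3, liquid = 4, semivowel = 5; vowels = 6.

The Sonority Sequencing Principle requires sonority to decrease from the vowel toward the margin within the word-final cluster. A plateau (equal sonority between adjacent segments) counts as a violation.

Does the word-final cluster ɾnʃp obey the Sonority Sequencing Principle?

/ɾ/ — liquid, sonority 4.
/n/ — nasal, sonority 3.
/ʃ/ — fricative, sonority 2.
/p/ — stop, sonority 1.
The profile 4-3-2-1 strictly falls, so the word-final cluster satisfies the SSP.

yes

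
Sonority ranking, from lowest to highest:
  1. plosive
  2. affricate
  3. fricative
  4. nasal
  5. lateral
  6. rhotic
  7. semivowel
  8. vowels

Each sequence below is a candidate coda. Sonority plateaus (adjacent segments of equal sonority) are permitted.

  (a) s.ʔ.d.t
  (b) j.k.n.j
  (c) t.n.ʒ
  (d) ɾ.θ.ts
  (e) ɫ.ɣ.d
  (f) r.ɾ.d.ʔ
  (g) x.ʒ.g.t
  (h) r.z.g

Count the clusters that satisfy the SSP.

6

(a) s.ʔ.d.t: profile 3-1-1-1 — obeys.
(b) j.k.n.j: profile 7-1-4-7 — violates.
(c) t.n.ʒ: profile 1-4-3 — violates.
(d) ɾ.θ.ts: profile 6-3-2 — obeys.
(e) ɫ.ɣ.d: profile 5-3-1 — obeys.
(f) r.ɾ.d.ʔ: profile 6-6-1-1 — obeys.
(g) x.ʒ.g.t: profile 3-3-1-1 — obeys.
(h) r.z.g: profile 6-3-1 — obeys.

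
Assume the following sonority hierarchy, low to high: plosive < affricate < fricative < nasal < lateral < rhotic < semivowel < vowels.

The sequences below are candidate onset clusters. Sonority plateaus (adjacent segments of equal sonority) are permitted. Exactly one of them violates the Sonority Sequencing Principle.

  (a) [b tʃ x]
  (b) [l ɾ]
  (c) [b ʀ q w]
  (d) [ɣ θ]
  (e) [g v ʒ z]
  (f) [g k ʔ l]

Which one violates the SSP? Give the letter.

(a) [b tʃ x]: profile 1-2-3 — obeys.
(b) [l ɾ]: profile 5-6 — obeys.
(c) [b ʀ q w]: profile 1-6-1-7 — violates.
(d) [ɣ θ]: profile 3-3 — obeys.
(e) [g v ʒ z]: profile 1-3-3-3 — obeys.
(f) [g k ʔ l]: profile 1-1-1-5 — obeys.

c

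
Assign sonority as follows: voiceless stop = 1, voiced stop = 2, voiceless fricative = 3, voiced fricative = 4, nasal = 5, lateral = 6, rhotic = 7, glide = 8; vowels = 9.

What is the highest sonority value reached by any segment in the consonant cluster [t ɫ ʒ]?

/t/ — voiceless stop, sonority 1.
/ɫ/ — lateral, sonority 6.
/ʒ/ — voiced fricative, sonority 4.
The maximum is 6.

6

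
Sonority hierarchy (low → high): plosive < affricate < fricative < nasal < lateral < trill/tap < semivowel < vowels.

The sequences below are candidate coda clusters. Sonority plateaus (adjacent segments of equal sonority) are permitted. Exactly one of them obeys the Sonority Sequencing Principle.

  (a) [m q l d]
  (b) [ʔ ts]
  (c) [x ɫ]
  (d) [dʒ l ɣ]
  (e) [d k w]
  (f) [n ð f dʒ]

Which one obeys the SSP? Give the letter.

(a) [m q l d]: profile 4-1-5-1 — violates.
(b) [ʔ ts]: profile 1-2 — violates.
(c) [x ɫ]: profile 3-5 — violates.
(d) [dʒ l ɣ]: profile 2-5-3 — violates.
(e) [d k w]: profile 1-1-7 — violates.
(f) [n ð f dʒ]: profile 4-3-3-2 — obeys.

f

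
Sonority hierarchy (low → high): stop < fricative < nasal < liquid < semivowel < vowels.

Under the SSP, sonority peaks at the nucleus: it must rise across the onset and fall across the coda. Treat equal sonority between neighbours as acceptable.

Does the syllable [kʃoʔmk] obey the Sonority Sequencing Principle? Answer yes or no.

Onset: /k/ is a stop (sonority 1), /ʃ/ is a fricative (sonority 2); then the nucleus /o/ (sonority 6).
Onset profile 1-2-6 — rises to the nucleus.
Coda: /ʔ/ is a stop (sonority 1), /m/ is a nasal (sonority 3), /k/ is a stop (sonority 1).
Coda profile 6-1-3-1 — does not fall throughout.

no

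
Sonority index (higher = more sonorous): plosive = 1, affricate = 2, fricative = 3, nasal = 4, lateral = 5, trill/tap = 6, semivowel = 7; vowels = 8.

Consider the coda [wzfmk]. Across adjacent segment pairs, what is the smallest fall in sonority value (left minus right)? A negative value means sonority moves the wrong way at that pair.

-1

/w/: semivowel = 7.
/z/: fricative = 3.
/f/: fricative = 3.
/m/: nasal = 4.
/k/: plosive = 1.
/w/→/z/: change +4.
/z/→/f/: change +0.
/f/→/m/: change -1.
/m/→/k/: change +3.
Minimum = -1.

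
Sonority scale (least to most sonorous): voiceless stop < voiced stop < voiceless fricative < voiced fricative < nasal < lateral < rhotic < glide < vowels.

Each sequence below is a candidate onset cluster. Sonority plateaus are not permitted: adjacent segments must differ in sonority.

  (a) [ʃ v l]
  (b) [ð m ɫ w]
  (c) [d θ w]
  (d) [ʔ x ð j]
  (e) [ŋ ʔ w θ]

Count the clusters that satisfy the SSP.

4

(a) 3-4-6 → obeys
(b) 4-5-6-8 → obeys
(c) 2-3-8 → obeys
(d) 1-3-4-8 → obeys
(e) 5-1-8-3 → violates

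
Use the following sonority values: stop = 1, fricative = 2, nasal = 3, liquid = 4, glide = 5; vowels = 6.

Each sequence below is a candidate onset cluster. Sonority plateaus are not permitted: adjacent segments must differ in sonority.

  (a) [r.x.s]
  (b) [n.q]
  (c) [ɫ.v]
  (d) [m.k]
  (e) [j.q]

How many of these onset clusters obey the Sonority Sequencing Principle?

(a) sonority 4-2-2: ill-formed.
(b) sonority 3-1: ill-formed.
(c) sonority 4-2: ill-formed.
(d) sonority 3-1: ill-formed.
(e) sonority 5-1: ill-formed.

0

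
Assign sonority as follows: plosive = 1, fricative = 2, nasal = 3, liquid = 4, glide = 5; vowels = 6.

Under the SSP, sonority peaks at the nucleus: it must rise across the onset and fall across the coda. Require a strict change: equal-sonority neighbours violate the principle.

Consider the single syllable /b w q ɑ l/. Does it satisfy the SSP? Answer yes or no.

Onset: /b/ is a plosive (sonority 1), /w/ is a glide (sonority 5), /q/ is a plosive (sonority 1); then the nucleus /ɑ/ (sonority 6).
Onset profile 1-5-1-6 — does not strictly rise throughout.
Coda: /l/ is a liquid (sonority 4).
Coda profile 6-4 — falls from the nucleus.

no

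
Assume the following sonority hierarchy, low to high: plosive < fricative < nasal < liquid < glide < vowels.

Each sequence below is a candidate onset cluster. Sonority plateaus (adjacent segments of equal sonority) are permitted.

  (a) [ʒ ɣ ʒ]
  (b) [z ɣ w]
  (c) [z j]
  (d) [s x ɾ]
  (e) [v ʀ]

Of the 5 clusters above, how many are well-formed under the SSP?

(a) 2-2-2 → obeys
(b) 2-2-5 → obeys
(c) 2-5 → obeys
(d) 2-2-4 → obeys
(e) 2-4 → obeys

5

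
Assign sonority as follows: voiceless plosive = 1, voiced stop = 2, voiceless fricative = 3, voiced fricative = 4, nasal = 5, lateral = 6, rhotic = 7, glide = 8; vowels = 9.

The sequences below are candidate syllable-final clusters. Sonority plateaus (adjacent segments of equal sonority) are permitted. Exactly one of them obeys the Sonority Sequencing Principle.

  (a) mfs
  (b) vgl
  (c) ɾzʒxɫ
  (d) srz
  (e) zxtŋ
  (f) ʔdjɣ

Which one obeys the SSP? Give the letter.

(a) 5-3-3 → obeys
(b) 4-2-6 → violates
(c) 7-4-4-3-6 → violates
(d) 3-7-4 → violates
(e) 4-3-1-5 → violates
(f) 1-2-8-4 → violates

a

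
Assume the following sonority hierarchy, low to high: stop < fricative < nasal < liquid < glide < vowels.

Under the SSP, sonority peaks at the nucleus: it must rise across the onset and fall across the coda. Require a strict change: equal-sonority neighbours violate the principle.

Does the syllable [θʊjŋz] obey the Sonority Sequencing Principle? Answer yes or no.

Onset: /θ/ is a fricative (sonority 2); then the nucleus /ʊ/ (sonority 6).
Onset profile 2-6 — rises to the nucleus.
Coda: /j/ is a glide (sonority 5), /ŋ/ is a nasal (sonority 3), /z/ is a fricative (sonority 2).
Coda profile 6-5-3-2 — falls from the nucleus.

yes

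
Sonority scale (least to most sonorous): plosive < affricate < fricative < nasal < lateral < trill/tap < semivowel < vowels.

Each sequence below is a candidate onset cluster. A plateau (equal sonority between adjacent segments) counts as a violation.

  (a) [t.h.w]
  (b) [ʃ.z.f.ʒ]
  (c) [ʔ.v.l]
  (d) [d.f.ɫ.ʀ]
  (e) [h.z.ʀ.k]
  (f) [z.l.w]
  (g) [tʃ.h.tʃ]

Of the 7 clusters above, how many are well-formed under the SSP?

4

(a) [t.h.w]: profile 1-3-7 — obeys.
(b) [ʃ.z.f.ʒ]: profile 3-3-3-3 — violates.
(c) [ʔ.v.l]: profile 1-3-5 — obeys.
(d) [d.f.ɫ.ʀ]: profile 1-3-5-6 — obeys.
(e) [h.z.ʀ.k]: profile 3-3-6-1 — violates.
(f) [z.l.w]: profile 3-5-7 — obeys.
(g) [tʃ.h.tʃ]: profile 2-3-2 — violates.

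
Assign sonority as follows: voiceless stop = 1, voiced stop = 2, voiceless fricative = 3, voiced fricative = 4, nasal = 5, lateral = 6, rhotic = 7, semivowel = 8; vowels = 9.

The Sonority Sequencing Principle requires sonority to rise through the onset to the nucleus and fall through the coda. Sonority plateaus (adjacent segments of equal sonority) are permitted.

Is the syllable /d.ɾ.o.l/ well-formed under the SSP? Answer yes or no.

Onset: /d/ is a voiced stop (sonority 2), /ɾ/ is a rhotic (sonority 7); then the nucleus /o/ (sonority 9).
Onset profile 2-7-9 — rises to the nucleus.
Coda: /l/ is a lateral (sonority 6).
Coda profile 9-6 — falls from the nucleus.

yes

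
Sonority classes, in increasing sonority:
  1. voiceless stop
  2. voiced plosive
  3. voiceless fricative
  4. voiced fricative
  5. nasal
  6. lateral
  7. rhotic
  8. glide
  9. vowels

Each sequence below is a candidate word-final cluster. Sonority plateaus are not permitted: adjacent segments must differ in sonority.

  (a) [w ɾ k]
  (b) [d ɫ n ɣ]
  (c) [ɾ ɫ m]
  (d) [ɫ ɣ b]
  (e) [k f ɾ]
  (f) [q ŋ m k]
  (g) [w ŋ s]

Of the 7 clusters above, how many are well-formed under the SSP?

4

(a) [w ɾ k]: profile 8-7-1 — obeys.
(b) [d ɫ n ɣ]: profile 2-6-5-4 — violates.
(c) [ɾ ɫ m]: profile 7-6-5 — obeys.
(d) [ɫ ɣ b]: profile 6-4-2 — obeys.
(e) [k f ɾ]: profile 1-3-7 — violates.
(f) [q ŋ m k]: profile 1-5-5-1 — violates.
(g) [w ŋ s]: profile 8-5-3 — obeys.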